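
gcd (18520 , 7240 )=40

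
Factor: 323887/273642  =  2^(-1)*3^( - 1)*59^(  -  1)* 419^1 = 419/354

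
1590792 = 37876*42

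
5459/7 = 5459/7 = 779.86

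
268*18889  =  5062252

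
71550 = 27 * 2650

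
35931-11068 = 24863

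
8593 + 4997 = 13590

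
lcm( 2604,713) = 59892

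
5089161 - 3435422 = 1653739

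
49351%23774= 1803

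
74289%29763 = 14763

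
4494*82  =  368508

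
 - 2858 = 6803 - 9661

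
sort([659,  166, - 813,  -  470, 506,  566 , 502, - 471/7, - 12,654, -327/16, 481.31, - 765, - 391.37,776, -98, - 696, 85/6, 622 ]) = [- 813,-765, - 696, - 470 , - 391.37, - 98, - 471/7, - 327/16, - 12, 85/6,166 , 481.31,502, 506,566, 622, 654 , 659,776 ]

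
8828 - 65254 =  - 56426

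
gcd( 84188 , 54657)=1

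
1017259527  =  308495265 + 708764262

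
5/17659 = 5/17659= 0.00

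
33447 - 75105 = -41658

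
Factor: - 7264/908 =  - 8 = -  2^3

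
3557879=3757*947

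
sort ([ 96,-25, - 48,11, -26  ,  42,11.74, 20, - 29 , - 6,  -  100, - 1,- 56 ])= [ - 100, -56, - 48, - 29,-26,-25, - 6, - 1, 11, 11.74, 20,42, 96]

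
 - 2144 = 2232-4376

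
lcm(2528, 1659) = 53088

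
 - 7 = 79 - 86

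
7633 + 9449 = 17082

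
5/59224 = 5/59224 = 0.00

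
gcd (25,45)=5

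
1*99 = 99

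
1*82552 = 82552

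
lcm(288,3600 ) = 7200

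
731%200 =131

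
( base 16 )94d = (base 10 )2381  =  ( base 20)5j1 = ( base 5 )34011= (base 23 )4BC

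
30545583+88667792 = 119213375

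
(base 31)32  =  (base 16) 5F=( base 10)95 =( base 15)65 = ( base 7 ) 164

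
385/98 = 3+13/14  =  3.93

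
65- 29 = 36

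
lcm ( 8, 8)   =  8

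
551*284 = 156484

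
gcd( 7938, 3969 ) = 3969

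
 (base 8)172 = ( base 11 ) 101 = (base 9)145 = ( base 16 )7A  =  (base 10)122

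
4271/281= 4271/281 = 15.20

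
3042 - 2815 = 227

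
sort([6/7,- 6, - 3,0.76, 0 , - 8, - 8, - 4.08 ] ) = [ - 8, - 8 , - 6, - 4.08, - 3, 0,0.76,6/7 ]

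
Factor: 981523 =981523^1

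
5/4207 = 5/4207 = 0.00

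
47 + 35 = 82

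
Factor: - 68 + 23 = -45 = - 3^2*5^1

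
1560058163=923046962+637011201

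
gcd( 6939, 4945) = 1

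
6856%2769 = 1318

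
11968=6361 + 5607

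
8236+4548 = 12784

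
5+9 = 14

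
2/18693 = 2/18693 = 0.00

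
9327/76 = 9327/76=122.72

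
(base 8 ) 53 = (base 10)43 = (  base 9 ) 47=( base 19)25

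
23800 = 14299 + 9501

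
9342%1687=907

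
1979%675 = 629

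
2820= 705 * 4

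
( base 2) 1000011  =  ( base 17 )3G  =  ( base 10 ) 67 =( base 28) 2B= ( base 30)27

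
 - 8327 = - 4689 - 3638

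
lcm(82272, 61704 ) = 246816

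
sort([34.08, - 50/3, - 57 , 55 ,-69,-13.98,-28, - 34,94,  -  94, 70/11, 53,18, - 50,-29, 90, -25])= [-94, - 69,-57 , - 50,-34, - 29,-28, - 25, - 50/3, -13.98,70/11,18,34.08, 53, 55,90, 94] 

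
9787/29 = 9787/29 = 337.48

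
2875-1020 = 1855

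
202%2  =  0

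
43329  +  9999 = 53328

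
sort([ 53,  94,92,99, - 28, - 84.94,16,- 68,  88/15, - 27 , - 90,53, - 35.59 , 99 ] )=[ - 90, - 84.94, - 68, - 35.59, - 28, - 27,  88/15,16,53,53,92,94,99,99]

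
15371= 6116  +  9255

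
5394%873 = 156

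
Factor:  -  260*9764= - 2538640 = -2^4*5^1*13^1*2441^1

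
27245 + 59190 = 86435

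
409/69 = 5 + 64/69 = 5.93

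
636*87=55332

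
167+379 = 546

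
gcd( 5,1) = 1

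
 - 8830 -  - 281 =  -8549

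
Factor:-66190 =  - 2^1*5^1*6619^1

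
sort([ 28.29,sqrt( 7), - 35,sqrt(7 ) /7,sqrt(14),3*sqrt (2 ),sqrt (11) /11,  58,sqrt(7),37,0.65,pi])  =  [ -35,sqrt (11 ) /11, sqrt(7 ) /7,0.65,sqrt( 7)  ,  sqrt( 7),pi,sqrt(14), 3*sqrt(2),28.29,37,58]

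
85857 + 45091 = 130948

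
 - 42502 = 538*( - 79)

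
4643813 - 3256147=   1387666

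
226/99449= 226/99449 = 0.00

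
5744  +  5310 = 11054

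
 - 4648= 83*(-56)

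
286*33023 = 9444578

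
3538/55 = 64+18/55 = 64.33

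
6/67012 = 3/33506 = 0.00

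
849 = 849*1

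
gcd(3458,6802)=38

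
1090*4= 4360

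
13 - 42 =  - 29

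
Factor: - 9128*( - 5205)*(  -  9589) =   -  2^3*3^1*5^1*7^1*43^1*163^1*223^1*347^1 = - 455585280360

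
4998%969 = 153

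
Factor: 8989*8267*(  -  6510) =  - 2^1*3^1 * 5^1*7^2*31^1*89^1* 101^1*1181^1 = - 483771530130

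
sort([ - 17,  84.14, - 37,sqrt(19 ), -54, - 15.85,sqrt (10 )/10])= [ - 54, - 37, - 17, - 15.85, sqrt ( 10)/10,sqrt( 19),84.14]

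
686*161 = 110446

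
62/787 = 62/787 = 0.08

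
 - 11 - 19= - 30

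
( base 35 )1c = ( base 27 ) 1k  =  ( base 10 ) 47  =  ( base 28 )1J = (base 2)101111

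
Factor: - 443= - 443^1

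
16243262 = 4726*3437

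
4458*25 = 111450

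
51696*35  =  1809360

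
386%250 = 136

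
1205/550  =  241/110 = 2.19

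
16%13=3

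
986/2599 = 986/2599 = 0.38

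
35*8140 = 284900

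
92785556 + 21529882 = 114315438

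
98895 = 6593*15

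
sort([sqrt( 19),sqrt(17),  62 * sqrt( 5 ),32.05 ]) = [ sqrt(17) , sqrt(19),32.05,62* sqrt ( 5 ) ] 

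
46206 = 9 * 5134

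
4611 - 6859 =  - 2248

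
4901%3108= 1793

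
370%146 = 78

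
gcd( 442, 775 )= 1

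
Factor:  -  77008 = - 2^4 * 4813^1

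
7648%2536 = 40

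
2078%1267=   811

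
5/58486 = 5/58486= 0.00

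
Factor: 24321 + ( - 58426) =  - 34105 = -5^1*19^1*359^1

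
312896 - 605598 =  - 292702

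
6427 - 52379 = -45952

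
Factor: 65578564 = 2^2*16394641^1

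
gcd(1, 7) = 1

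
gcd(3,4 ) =1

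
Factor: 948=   2^2*3^1*79^1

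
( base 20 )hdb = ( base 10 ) 7071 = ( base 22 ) ed9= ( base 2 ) 1101110011111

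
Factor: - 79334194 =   -  2^1 *193^1*205529^1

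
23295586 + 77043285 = 100338871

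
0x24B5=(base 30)ad7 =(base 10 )9397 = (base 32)95L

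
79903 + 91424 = 171327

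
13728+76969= 90697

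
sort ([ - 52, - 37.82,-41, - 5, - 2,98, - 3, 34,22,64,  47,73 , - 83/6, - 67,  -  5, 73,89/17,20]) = [ - 67, - 52, - 41, - 37.82, - 83/6, - 5, - 5,  -  3,-2,89/17, 20, 22, 34, 47, 64,73, 73,98] 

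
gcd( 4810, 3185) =65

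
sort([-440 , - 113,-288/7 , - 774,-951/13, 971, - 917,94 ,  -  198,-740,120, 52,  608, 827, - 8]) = [-917,-774, - 740, - 440, - 198,  -  113,  -  951/13, - 288/7,-8, 52,94, 120,608 , 827,971] 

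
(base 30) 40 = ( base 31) 3R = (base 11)aa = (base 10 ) 120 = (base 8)170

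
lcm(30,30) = 30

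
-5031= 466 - 5497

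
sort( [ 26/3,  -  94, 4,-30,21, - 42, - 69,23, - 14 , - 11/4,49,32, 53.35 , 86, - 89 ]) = [ - 94, - 89 , - 69,-42,-30, - 14, - 11/4,4, 26/3,21,23,  32,49,53.35,86]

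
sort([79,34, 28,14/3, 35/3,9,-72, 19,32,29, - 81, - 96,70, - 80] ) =[  -  96, - 81, - 80, - 72,14/3,9,35/3, 19 , 28,29, 32, 34, 70,79]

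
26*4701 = 122226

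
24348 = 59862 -35514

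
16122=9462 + 6660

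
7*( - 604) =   -  4228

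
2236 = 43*52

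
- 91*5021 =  - 456911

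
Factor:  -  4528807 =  - 103^1*43969^1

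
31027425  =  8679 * 3575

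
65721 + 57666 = 123387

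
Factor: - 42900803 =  - 11^1 * 19^1*205267^1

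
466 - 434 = 32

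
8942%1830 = 1622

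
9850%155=85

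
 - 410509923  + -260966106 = -671476029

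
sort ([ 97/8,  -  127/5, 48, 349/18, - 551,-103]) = [ - 551, - 103, - 127/5, 97/8, 349/18,48 ]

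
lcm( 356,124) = 11036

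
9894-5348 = 4546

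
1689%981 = 708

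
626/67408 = 313/33704  =  0.01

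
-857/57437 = -857/57437 = - 0.01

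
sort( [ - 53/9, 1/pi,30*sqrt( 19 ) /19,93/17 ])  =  [-53/9,1/pi,93/17, 30*sqrt(19)/19 ] 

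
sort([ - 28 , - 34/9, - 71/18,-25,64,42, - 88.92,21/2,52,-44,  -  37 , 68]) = [-88.92, - 44, - 37,  -  28, - 25, - 71/18, - 34/9,  21/2, 42, 52,  64,68 ]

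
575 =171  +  404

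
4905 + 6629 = 11534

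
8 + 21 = 29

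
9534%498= 72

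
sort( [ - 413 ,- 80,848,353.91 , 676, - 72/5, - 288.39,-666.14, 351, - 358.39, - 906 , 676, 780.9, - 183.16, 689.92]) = [ - 906, - 666.14, - 413, - 358.39, - 288.39,-183.16 , - 80 ,-72/5,351, 353.91, 676,676, 689.92,  780.9,  848]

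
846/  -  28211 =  - 1+27365/28211 = -  0.03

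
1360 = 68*20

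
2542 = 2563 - 21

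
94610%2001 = 563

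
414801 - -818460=1233261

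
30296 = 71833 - 41537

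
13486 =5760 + 7726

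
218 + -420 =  - 202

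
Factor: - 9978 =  - 2^1 * 3^1 * 1663^1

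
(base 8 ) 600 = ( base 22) HA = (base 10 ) 384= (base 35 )ay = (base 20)J4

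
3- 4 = -1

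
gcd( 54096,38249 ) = 23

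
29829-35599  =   - 5770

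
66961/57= 66961/57=1174.75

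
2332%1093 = 146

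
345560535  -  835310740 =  - 489750205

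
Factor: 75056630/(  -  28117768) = -2^(- 2 ) * 5^1*7^( - 3 )*11^1*10247^ ( - 1) * 682333^1 = -37528315/14058884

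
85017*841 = 71499297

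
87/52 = 87/52 = 1.67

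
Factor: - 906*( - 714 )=646884 = 2^2*3^2*7^1*17^1*151^1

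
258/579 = 86/193 =0.45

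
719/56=719/56 = 12.84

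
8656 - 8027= 629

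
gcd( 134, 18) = 2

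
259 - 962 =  - 703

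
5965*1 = 5965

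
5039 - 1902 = 3137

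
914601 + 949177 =1863778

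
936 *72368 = 67736448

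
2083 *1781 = 3709823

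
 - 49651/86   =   - 49651/86 = - 577.34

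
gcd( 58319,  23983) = 29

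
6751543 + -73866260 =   -  67114717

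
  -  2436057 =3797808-6233865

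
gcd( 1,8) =1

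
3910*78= 304980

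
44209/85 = 44209/85 = 520.11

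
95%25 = 20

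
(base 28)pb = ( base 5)10321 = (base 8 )1307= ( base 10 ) 711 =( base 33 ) li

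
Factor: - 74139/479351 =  - 3^1*13^1*19^( - 1) *1901^1*25229^( - 1)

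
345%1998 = 345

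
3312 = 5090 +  - 1778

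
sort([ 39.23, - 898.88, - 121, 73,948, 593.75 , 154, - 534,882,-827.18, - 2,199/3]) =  [-898.88, -827.18, - 534, - 121, - 2, 39.23 , 199/3, 73, 154, 593.75, 882,948]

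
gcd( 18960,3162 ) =6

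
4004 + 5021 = 9025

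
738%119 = 24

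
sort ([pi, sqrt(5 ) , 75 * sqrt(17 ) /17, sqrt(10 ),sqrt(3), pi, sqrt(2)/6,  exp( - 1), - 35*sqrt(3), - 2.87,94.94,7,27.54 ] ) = [ - 35*sqrt(3 ), - 2.87,sqrt( 2)/6, exp( - 1 ) , sqrt( 3 ),sqrt( 5 ),  pi, pi,  sqrt(10),7 , 75*sqrt( 17)/17, 27.54,94.94]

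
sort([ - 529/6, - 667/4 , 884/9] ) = [ - 667/4, - 529/6 , 884/9] 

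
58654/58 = 29327/29= 1011.28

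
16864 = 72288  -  55424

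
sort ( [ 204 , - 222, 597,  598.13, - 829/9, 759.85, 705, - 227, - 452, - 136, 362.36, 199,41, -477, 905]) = [  -  477, - 452,  -  227,-222, - 136, - 829/9, 41,199,  204,362.36, 597, 598.13, 705, 759.85, 905 ]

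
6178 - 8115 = -1937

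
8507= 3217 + 5290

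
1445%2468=1445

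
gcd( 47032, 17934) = 2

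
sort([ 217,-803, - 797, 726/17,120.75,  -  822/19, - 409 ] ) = [ - 803, - 797, - 409, - 822/19, 726/17,120.75,217]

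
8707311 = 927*9393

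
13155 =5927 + 7228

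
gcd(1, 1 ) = 1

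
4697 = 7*671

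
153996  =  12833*12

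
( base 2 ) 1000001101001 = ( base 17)E92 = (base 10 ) 4201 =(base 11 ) 317a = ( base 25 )6I1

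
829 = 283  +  546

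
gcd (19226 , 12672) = 2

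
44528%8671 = 1173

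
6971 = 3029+3942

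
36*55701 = 2005236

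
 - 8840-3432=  - 12272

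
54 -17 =37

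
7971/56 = 142+19/56 = 142.34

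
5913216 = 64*92394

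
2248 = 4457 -2209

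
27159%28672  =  27159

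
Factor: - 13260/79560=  - 1/6 =-2^( - 1)*3^( - 1)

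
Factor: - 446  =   - 2^1*223^1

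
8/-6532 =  - 1 + 1631/1633 = - 0.00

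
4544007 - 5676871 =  - 1132864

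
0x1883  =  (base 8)14203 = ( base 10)6275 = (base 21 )e4h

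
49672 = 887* 56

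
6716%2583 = 1550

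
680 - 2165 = - 1485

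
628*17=10676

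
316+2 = 318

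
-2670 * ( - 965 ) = 2576550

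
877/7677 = 877/7677 = 0.11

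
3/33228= 1/11076 = 0.00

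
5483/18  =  5483/18 = 304.61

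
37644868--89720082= 127364950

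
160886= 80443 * 2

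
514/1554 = 257/777 = 0.33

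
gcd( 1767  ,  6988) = 1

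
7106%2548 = 2010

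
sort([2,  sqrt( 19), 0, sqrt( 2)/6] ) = [0, sqrt( 2)/6,2,  sqrt( 19)]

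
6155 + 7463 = 13618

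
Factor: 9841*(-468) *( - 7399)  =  2^2 * 3^2*7^2 * 13^2*151^1*757^1 =34076745612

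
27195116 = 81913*332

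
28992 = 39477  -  10485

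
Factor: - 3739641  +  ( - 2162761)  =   - 5902402 = - 2^1*11^1*268291^1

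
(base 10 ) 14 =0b1110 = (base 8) 16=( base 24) e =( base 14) 10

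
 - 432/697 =  -  1+265/697 = - 0.62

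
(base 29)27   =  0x41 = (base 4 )1001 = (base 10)65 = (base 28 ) 29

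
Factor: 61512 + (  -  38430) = 23082= 2^1*3^1 * 3847^1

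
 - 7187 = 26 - 7213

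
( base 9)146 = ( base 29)47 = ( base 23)58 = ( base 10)123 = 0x7B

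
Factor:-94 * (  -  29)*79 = 2^1*  29^1*47^1* 79^1 = 215354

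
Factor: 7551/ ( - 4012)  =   - 2^( - 2 )*3^2*17^( - 1)*59^( - 1)*839^1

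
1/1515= 1/1515 = 0.00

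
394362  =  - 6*(-65727 )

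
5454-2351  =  3103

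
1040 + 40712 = 41752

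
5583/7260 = 1861/2420  =  0.77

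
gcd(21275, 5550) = 925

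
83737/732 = 114  +  289/732 = 114.39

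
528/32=33/2 = 16.50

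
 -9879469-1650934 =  - 11530403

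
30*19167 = 575010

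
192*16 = 3072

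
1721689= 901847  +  819842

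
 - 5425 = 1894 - 7319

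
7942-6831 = 1111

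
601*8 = 4808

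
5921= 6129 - 208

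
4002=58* 69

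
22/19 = 22/19=1.16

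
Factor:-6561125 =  - 5^3*52489^1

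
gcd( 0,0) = 0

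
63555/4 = 63555/4 = 15888.75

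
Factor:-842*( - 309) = 2^1*3^1*103^1*421^1 = 260178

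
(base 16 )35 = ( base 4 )311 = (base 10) 53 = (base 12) 45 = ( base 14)3B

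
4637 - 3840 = 797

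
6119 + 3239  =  9358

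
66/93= 22/31 = 0.71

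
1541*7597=11706977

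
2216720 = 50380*44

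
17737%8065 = 1607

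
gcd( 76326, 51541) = 1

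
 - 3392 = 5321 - 8713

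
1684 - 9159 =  - 7475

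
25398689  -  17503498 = 7895191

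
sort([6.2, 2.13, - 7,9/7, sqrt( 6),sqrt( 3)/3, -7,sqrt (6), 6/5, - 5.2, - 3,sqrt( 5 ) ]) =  [ - 7, - 7,- 5.2, - 3,sqrt( 3 ) /3,6/5, 9/7,2.13,sqrt(5 ), sqrt( 6) , sqrt( 6 ),6.2]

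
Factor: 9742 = 2^1 * 4871^1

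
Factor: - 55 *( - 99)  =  5445 = 3^2*5^1*11^2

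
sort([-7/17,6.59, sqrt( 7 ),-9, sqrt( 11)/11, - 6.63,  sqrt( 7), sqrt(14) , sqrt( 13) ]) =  [ - 9,-6.63, - 7/17,sqrt(11 ) /11, sqrt( 7 ),  sqrt( 7 ) , sqrt(13 ) , sqrt (14), 6.59]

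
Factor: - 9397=-9397^1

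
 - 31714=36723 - 68437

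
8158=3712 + 4446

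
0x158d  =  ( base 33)526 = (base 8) 12615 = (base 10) 5517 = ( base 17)1219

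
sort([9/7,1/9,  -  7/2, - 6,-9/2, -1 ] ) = [-6, - 9/2,-7/2, - 1,1/9,9/7 ]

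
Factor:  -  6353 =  -6353^1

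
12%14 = 12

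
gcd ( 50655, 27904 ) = 1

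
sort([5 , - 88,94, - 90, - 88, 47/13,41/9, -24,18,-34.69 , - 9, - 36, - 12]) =[ - 90 , - 88 ,-88, -36,- 34.69,-24, - 12,-9,47/13 , 41/9,5, 18,94]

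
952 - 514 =438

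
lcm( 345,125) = 8625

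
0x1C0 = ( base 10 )448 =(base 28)g0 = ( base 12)314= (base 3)121121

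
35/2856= 5/408 = 0.01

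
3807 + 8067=11874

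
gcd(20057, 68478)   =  1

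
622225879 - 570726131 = 51499748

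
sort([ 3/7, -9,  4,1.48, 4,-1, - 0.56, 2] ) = [-9,- 1, - 0.56 , 3/7, 1.48, 2, 4 , 4]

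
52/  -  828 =-13/207 = - 0.06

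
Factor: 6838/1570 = 3419/785 = 5^( - 1)*13^1 * 157^( - 1)*263^1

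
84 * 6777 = 569268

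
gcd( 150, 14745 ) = 15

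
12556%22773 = 12556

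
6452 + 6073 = 12525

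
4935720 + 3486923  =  8422643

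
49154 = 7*7022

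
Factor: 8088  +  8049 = 16137 =3^2 *11^1*163^1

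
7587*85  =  644895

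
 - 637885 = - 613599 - 24286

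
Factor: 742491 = 3^2 * 82499^1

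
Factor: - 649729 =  - 31^1*20959^1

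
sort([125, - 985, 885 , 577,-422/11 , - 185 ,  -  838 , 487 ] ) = [ - 985, - 838 , - 185, - 422/11, 125, 487, 577, 885 ] 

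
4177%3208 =969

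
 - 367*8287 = - 3041329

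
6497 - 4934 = 1563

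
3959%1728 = 503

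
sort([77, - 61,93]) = [ - 61,  77,93 ]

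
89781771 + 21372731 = 111154502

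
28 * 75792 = 2122176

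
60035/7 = 8576+3/7 = 8576.43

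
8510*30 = 255300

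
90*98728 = 8885520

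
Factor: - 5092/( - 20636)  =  7^ ( - 1)*11^( - 1)*19^1 =19/77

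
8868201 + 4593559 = 13461760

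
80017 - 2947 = 77070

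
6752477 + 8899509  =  15651986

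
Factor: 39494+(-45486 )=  - 5992 = -2^3*7^1 * 107^1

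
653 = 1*653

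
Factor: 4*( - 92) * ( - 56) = 2^7 * 7^1*23^1 = 20608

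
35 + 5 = 40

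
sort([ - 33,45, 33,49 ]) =[ - 33,33, 45,  49] 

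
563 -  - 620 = 1183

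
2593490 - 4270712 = -1677222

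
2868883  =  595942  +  2272941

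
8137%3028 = 2081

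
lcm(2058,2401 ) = 14406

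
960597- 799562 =161035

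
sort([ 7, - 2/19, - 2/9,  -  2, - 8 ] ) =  [-8, - 2, - 2/9,  -  2/19,7]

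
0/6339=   0 = 0.00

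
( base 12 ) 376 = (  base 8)1012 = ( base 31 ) GQ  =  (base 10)522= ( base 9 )640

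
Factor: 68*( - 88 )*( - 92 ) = 550528 = 2^7*11^1*17^1*23^1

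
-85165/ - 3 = 28388 + 1/3 = 28388.33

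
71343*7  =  499401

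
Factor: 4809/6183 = 3^( - 2) * 7^1 = 7/9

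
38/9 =4 + 2/9 = 4.22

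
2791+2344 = 5135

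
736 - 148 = 588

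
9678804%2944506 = 845286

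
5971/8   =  746+3/8=746.38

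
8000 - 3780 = 4220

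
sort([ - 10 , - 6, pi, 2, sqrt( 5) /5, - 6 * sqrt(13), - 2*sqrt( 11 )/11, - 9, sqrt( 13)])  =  [- 6*sqrt( 13 ), - 10, - 9, - 6, - 2*sqrt( 11)/11, sqrt ( 5 )/5, 2, pi, sqrt( 13 )]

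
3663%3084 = 579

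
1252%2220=1252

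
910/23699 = 70/1823=0.04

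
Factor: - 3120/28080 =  - 3^(  -  2) = -1/9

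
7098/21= 338=338.00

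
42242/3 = 14080+2/3 =14080.67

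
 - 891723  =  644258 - 1535981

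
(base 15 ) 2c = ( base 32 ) 1A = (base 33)19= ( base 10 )42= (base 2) 101010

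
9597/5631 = 1+1322/1877 = 1.70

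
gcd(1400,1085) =35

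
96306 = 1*96306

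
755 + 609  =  1364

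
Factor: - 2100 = - 2^2 *3^1*5^2*7^1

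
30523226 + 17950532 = 48473758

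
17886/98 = 182+ 25/49 = 182.51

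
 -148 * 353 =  - 52244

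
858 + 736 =1594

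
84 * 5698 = 478632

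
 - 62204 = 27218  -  89422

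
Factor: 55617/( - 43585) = - 3^1*5^(-1 )*23^(  -  1 )*379^(-1)*18539^1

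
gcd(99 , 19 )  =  1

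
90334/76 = 45167/38= 1188.61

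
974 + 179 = 1153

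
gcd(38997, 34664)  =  4333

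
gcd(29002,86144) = 2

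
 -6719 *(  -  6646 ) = 44654474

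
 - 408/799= - 1+23/47= - 0.51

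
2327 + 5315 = 7642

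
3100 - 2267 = 833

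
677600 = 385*1760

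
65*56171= 3651115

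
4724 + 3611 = 8335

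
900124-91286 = 808838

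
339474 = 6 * 56579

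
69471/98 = 69471/98  =  708.89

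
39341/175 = 39341/175 =224.81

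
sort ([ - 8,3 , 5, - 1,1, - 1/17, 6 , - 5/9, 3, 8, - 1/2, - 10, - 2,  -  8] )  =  [ - 10,  -  8, - 8,-2,-1, - 5/9, - 1/2, - 1/17, 1, 3, 3,  5, 6, 8 ] 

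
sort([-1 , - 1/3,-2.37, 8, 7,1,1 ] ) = [  -  2.37,-1, - 1/3, 1,  1,7, 8 ] 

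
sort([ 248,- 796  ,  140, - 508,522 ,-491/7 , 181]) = [ - 796,  -  508,-491/7, 140 , 181 , 248 , 522 ] 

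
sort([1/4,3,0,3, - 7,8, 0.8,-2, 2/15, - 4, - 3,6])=[ - 7, - 4, - 3, - 2,  0, 2/15,1/4,0.8,3,3,6,8 ] 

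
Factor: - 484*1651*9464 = - 2^5*7^1*11^2*13^3*127^1 = - 7562530976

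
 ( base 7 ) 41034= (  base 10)9972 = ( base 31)ABL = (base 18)1CE0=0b10011011110100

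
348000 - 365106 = -17106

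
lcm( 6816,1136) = 6816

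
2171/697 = 3 + 80/697 = 3.11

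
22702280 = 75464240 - 52761960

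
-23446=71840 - 95286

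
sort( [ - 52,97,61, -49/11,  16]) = [  -  52,-49/11,16,61 , 97 ] 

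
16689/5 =16689/5 =3337.80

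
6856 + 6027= 12883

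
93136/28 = 3326+2/7 = 3326.29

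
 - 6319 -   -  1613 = -4706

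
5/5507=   5/5507 = 0.00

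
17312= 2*8656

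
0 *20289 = 0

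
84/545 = 84/545= 0.15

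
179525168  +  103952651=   283477819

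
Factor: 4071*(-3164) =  - 12880644= - 2^2*3^1*7^1  *  23^1*59^1*113^1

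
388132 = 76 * 5107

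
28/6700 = 7/1675 = 0.00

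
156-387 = - 231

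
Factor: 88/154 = 4/7= 2^2*7^(  -  1)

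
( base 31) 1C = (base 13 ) 34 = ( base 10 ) 43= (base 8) 53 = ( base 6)111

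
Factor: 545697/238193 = 3^4*313^(-1 ) * 761^(- 1 )*6737^1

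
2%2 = 0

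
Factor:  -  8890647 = -3^1*2963549^1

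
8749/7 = 8749/7 = 1249.86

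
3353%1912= 1441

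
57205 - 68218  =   - 11013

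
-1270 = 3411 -4681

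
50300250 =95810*525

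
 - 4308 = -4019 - 289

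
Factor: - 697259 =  - 697259^1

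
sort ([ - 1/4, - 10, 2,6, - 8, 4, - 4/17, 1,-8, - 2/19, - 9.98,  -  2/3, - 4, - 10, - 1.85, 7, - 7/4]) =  [-10, - 10, - 9.98, - 8, - 8, - 4, - 1.85,- 7/4 , - 2/3, - 1/4, - 4/17,-2/19, 1, 2,4, 6,7 ] 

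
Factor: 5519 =5519^1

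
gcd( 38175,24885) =15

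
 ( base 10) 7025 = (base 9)10565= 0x1b71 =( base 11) 5307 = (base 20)hb5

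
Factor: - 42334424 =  - 2^3*11^1*481073^1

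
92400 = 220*420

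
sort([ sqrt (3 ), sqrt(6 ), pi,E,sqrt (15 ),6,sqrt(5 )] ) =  [ sqrt( 3) , sqrt( 5 ),sqrt(6 ),E,pi,  sqrt( 15 ),6]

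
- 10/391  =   - 10/391 = - 0.03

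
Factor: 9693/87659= 3^3*11^( - 1)*13^( - 1 )*359^1*613^( - 1 ) 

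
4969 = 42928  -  37959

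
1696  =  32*53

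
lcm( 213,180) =12780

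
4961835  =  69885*71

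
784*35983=28210672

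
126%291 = 126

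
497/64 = 497/64 = 7.77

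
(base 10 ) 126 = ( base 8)176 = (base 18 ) 70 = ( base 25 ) 51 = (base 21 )60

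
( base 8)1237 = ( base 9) 825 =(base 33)KB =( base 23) 164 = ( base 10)671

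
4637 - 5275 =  - 638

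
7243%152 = 99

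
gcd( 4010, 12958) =2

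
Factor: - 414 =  - 2^1*3^2 * 23^1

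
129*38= 4902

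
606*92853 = 56268918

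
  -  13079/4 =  - 13079/4 = - 3269.75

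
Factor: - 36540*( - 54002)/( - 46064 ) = -2^ ( - 1)*3^2*5^1 * 7^1*13^1*29^1*31^1 *67^1*2879^(  -  1 ) = -246654135/5758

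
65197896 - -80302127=145500023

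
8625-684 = 7941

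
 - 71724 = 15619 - 87343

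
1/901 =1/901 = 0.00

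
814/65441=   814/65441=0.01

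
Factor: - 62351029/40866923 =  - 13^2*47^ ( -1) * 101^(-1)*137^1*2693^1* 8609^( - 1) 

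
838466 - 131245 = 707221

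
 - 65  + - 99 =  - 164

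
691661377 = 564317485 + 127343892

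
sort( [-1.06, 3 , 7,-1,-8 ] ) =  [ - 8, - 1.06,-1,3, 7 ]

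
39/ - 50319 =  - 1 + 16760/16773 = -0.00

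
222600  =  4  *55650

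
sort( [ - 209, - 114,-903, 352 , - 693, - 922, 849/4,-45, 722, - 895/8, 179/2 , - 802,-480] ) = [ - 922, - 903 ,- 802, - 693,- 480 ,-209, - 114, - 895/8, - 45, 179/2,849/4, 352, 722 ]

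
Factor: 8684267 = 8684267^1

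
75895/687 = 75895/687  =  110.47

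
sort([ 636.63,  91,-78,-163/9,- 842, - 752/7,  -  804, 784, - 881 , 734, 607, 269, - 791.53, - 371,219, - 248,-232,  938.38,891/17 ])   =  [ -881,  -  842, - 804, - 791.53, - 371,- 248, - 232, - 752/7,-78, - 163/9, 891/17, 91,219, 269,607, 636.63, 734,784, 938.38]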